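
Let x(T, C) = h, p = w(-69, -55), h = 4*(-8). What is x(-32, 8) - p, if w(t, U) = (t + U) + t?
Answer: 161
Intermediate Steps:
w(t, U) = U + 2*t (w(t, U) = (U + t) + t = U + 2*t)
h = -32
p = -193 (p = -55 + 2*(-69) = -55 - 138 = -193)
x(T, C) = -32
x(-32, 8) - p = -32 - 1*(-193) = -32 + 193 = 161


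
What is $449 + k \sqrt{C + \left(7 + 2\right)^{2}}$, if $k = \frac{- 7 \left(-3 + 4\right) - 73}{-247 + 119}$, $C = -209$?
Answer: $449 + 5 i \sqrt{2} \approx 449.0 + 7.0711 i$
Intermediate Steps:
$k = \frac{5}{8}$ ($k = \frac{\left(-7\right) 1 - 73}{-128} = \left(-7 - 73\right) \left(- \frac{1}{128}\right) = \left(-80\right) \left(- \frac{1}{128}\right) = \frac{5}{8} \approx 0.625$)
$449 + k \sqrt{C + \left(7 + 2\right)^{2}} = 449 + \frac{5 \sqrt{-209 + \left(7 + 2\right)^{2}}}{8} = 449 + \frac{5 \sqrt{-209 + 9^{2}}}{8} = 449 + \frac{5 \sqrt{-209 + 81}}{8} = 449 + \frac{5 \sqrt{-128}}{8} = 449 + \frac{5 \cdot 8 i \sqrt{2}}{8} = 449 + 5 i \sqrt{2}$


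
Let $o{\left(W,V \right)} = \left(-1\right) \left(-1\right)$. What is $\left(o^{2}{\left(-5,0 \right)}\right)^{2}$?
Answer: $1$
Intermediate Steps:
$o{\left(W,V \right)} = 1$
$\left(o^{2}{\left(-5,0 \right)}\right)^{2} = \left(1^{2}\right)^{2} = 1^{2} = 1$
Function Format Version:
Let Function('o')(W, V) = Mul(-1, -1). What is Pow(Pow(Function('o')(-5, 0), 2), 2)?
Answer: 1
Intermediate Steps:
Function('o')(W, V) = 1
Pow(Pow(Function('o')(-5, 0), 2), 2) = Pow(Pow(1, 2), 2) = Pow(1, 2) = 1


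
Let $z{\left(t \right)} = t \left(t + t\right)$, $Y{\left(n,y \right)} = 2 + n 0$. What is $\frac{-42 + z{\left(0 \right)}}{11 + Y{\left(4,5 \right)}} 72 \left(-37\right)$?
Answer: $\frac{111888}{13} \approx 8606.8$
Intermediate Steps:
$Y{\left(n,y \right)} = 2$ ($Y{\left(n,y \right)} = 2 + 0 = 2$)
$z{\left(t \right)} = 2 t^{2}$ ($z{\left(t \right)} = t 2 t = 2 t^{2}$)
$\frac{-42 + z{\left(0 \right)}}{11 + Y{\left(4,5 \right)}} 72 \left(-37\right) = \frac{-42 + 2 \cdot 0^{2}}{11 + 2} \cdot 72 \left(-37\right) = \frac{-42 + 2 \cdot 0}{13} \cdot 72 \left(-37\right) = \left(-42 + 0\right) \frac{1}{13} \cdot 72 \left(-37\right) = \left(-42\right) \frac{1}{13} \cdot 72 \left(-37\right) = \left(- \frac{42}{13}\right) 72 \left(-37\right) = \left(- \frac{3024}{13}\right) \left(-37\right) = \frac{111888}{13}$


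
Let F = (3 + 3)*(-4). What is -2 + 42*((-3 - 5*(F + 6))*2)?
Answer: 7306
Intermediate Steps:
F = -24 (F = 6*(-4) = -24)
-2 + 42*((-3 - 5*(F + 6))*2) = -2 + 42*((-3 - 5*(-24 + 6))*2) = -2 + 42*((-3 - 5*(-18))*2) = -2 + 42*((-3 + 90)*2) = -2 + 42*(87*2) = -2 + 42*174 = -2 + 7308 = 7306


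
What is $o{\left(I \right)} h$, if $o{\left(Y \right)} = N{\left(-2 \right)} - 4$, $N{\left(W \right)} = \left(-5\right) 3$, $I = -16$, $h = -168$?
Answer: $3192$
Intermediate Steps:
$N{\left(W \right)} = -15$
$o{\left(Y \right)} = -19$ ($o{\left(Y \right)} = -15 - 4 = -19$)
$o{\left(I \right)} h = \left(-19\right) \left(-168\right) = 3192$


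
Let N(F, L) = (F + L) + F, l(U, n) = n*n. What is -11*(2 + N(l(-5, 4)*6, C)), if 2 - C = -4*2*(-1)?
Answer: -2068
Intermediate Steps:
l(U, n) = n**2
C = -6 (C = 2 - (-4*2)*(-1) = 2 - (-8)*(-1) = 2 - 1*8 = 2 - 8 = -6)
N(F, L) = L + 2*F
-11*(2 + N(l(-5, 4)*6, C)) = -11*(2 + (-6 + 2*(4**2*6))) = -11*(2 + (-6 + 2*(16*6))) = -11*(2 + (-6 + 2*96)) = -11*(2 + (-6 + 192)) = -11*(2 + 186) = -11*188 = -2068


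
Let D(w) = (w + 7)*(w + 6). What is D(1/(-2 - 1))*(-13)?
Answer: -4420/9 ≈ -491.11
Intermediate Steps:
D(w) = (6 + w)*(7 + w) (D(w) = (7 + w)*(6 + w) = (6 + w)*(7 + w))
D(1/(-2 - 1))*(-13) = (42 + (1/(-2 - 1))**2 + 13/(-2 - 1))*(-13) = (42 + (1/(-3))**2 + 13/(-3))*(-13) = (42 + (-1/3)**2 + 13*(-1/3))*(-13) = (42 + 1/9 - 13/3)*(-13) = (340/9)*(-13) = -4420/9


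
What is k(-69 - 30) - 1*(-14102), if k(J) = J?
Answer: 14003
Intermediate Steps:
k(-69 - 30) - 1*(-14102) = (-69 - 30) - 1*(-14102) = -99 + 14102 = 14003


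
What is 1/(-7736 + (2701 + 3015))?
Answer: -1/2020 ≈ -0.00049505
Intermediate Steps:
1/(-7736 + (2701 + 3015)) = 1/(-7736 + 5716) = 1/(-2020) = -1/2020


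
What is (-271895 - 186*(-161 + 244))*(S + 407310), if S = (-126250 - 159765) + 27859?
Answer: -42856866282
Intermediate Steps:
S = -258156 (S = -286015 + 27859 = -258156)
(-271895 - 186*(-161 + 244))*(S + 407310) = (-271895 - 186*(-161 + 244))*(-258156 + 407310) = (-271895 - 186*83)*149154 = (-271895 - 15438)*149154 = -287333*149154 = -42856866282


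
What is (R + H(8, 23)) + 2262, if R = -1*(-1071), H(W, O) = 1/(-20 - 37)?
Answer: 189980/57 ≈ 3333.0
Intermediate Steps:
H(W, O) = -1/57 (H(W, O) = 1/(-57) = -1/57)
R = 1071
(R + H(8, 23)) + 2262 = (1071 - 1/57) + 2262 = 61046/57 + 2262 = 189980/57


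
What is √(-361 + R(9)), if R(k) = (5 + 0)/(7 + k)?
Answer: I*√5771/4 ≈ 18.992*I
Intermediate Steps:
R(k) = 5/(7 + k)
√(-361 + R(9)) = √(-361 + 5/(7 + 9)) = √(-361 + 5/16) = √(-5771/16) = I*√5771/4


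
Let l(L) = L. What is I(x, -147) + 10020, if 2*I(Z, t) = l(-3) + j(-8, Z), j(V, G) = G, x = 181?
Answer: 10109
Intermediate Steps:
I(Z, t) = -3/2 + Z/2 (I(Z, t) = (-3 + Z)/2 = -3/2 + Z/2)
I(x, -147) + 10020 = (-3/2 + (½)*181) + 10020 = (-3/2 + 181/2) + 10020 = 89 + 10020 = 10109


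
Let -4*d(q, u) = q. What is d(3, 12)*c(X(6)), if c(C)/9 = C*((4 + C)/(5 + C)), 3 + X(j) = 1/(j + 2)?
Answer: 5589/544 ≈ 10.274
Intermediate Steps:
d(q, u) = -q/4
X(j) = -3 + 1/(2 + j) (X(j) = -3 + 1/(j + 2) = -3 + 1/(2 + j))
c(C) = 9*C*(4 + C)/(5 + C) (c(C) = 9*(C*((4 + C)/(5 + C))) = 9*(C*(4 + C)/(5 + C)) = 9*C*(4 + C)/(5 + C))
d(3, 12)*c(X(6)) = (-1/4*3)*(9*((-5 - 3*6)/(2 + 6))*(4 + (-5 - 3*6)/(2 + 6))/(5 + (-5 - 3*6)/(2 + 6))) = -27*(-5 - 18)/8*(4 + (-5 - 18)/8)/(4*(5 + (-5 - 18)/8)) = -27*(1/8)*(-23)*(4 + (1/8)*(-23))/(4*(5 + (1/8)*(-23))) = -27*(-23)*(4 - 23/8)/(4*8*(5 - 23/8)) = -27*(-23)*9/(4*8*17/8*8) = -27*(-23)*8*9/(4*8*17*8) = -3/4*(-1863/136) = 5589/544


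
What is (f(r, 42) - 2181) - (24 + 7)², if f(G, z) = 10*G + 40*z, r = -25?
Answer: -1712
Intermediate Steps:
(f(r, 42) - 2181) - (24 + 7)² = ((10*(-25) + 40*42) - 2181) - (24 + 7)² = ((-250 + 1680) - 2181) - 1*31² = (1430 - 2181) - 1*961 = -751 - 961 = -1712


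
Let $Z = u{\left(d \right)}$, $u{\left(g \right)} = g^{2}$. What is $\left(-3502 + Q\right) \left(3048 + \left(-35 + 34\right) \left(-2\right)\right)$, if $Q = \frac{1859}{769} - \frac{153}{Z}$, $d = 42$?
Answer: $- \frac{804413339425}{75362} \approx -1.0674 \cdot 10^{7}$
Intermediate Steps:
$Z = 1764$ ($Z = 42^{2} = 1764$)
$Q = \frac{351291}{150724}$ ($Q = \frac{1859}{769} - \frac{153}{1764} = 1859 \cdot \frac{1}{769} - \frac{17}{196} = \frac{1859}{769} - \frac{17}{196} = \frac{351291}{150724} \approx 2.3307$)
$\left(-3502 + Q\right) \left(3048 + \left(-35 + 34\right) \left(-2\right)\right) = \left(-3502 + \frac{351291}{150724}\right) \left(3048 + \left(-35 + 34\right) \left(-2\right)\right) = - \frac{527484157 \left(3048 - -2\right)}{150724} = - \frac{527484157 \left(3048 + 2\right)}{150724} = \left(- \frac{527484157}{150724}\right) 3050 = - \frac{804413339425}{75362}$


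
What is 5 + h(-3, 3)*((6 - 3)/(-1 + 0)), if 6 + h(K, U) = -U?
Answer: 32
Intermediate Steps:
h(K, U) = -6 - U
5 + h(-3, 3)*((6 - 3)/(-1 + 0)) = 5 + (-6 - 1*3)*((6 - 3)/(-1 + 0)) = 5 + (-6 - 3)*(3/(-1)) = 5 - 27*(-1) = 5 - 9*(-3) = 5 + 27 = 32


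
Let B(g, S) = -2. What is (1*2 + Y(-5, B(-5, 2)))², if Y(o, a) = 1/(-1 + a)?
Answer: 25/9 ≈ 2.7778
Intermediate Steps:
(1*2 + Y(-5, B(-5, 2)))² = (1*2 + 1/(-1 - 2))² = (2 + 1/(-3))² = (2 - ⅓)² = (5/3)² = 25/9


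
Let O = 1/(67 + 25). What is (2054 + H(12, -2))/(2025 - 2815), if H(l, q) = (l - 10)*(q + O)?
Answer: -94301/36340 ≈ -2.5950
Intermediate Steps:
O = 1/92 ≈ 0.010870
H(l, q) = (-10 + l)*(1/92 + q) (H(l, q) = (l - 10)*(q + 1/92) = (-10 + l)*(1/92 + q))
(2054 + H(12, -2))/(2025 - 2815) = (2054 + (-5/46 - 10*(-2) + (1/92)*12 + 12*(-2)))/(2025 - 2815) = (2054 + (-5/46 + 20 + 3/23 - 24))/(-790) = (2054 - 183/46)*(-1/790) = (94301/46)*(-1/790) = -94301/36340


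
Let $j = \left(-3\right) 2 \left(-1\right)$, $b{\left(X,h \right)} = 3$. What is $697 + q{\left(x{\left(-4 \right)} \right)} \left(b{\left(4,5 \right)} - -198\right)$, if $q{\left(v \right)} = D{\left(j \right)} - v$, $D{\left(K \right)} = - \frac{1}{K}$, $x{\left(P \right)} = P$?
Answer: $\frac{2935}{2} \approx 1467.5$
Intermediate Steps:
$j = 6$ ($j = \left(-6\right) \left(-1\right) = 6$)
$q{\left(v \right)} = - \frac{1}{6} - v$
$697 + q{\left(x{\left(-4 \right)} \right)} \left(b{\left(4,5 \right)} - -198\right) = 697 + \left(- \frac{1}{6} - -4\right) \left(3 - -198\right) = 697 + \left(- \frac{1}{6} + 4\right) \left(3 + 198\right) = 697 + \frac{23}{6} \cdot 201 = 697 + \frac{1541}{2} = \frac{2935}{2}$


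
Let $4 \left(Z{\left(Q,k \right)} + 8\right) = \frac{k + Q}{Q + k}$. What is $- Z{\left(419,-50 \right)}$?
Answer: $\frac{31}{4} \approx 7.75$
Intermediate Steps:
$Z{\left(Q,k \right)} = - \frac{31}{4}$ ($Z{\left(Q,k \right)} = -8 + \frac{\left(k + Q\right) \frac{1}{Q + k}}{4} = -8 + \frac{\left(Q + k\right) \frac{1}{Q + k}}{4} = -8 + \frac{1}{4} \cdot 1 = -8 + \frac{1}{4} = - \frac{31}{4}$)
$- Z{\left(419,-50 \right)} = \left(-1\right) \left(- \frac{31}{4}\right) = \frac{31}{4}$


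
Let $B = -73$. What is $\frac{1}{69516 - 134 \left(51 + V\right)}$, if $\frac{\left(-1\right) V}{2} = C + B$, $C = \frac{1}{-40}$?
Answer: $\frac{10}{431113} \approx 2.3196 \cdot 10^{-5}$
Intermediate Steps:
$C = - \frac{1}{40} \approx -0.025$
$V = \frac{2921}{20}$ ($V = - 2 \left(- \frac{1}{40} - 73\right) = \left(-2\right) \left(- \frac{2921}{40}\right) = \frac{2921}{20} \approx 146.05$)
$\frac{1}{69516 - 134 \left(51 + V\right)} = \frac{1}{69516 - 134 \left(51 + \frac{2921}{20}\right)} = \frac{1}{69516 - \frac{264047}{10}} = \frac{1}{\frac{431113}{10}} = \frac{10}{431113}$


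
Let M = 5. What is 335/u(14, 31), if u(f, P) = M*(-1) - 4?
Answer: -335/9 ≈ -37.222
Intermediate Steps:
u(f, P) = -9 (u(f, P) = 5*(-1) - 4 = -5 - 4 = -9)
335/u(14, 31) = 335/(-9) = 335*(-1/9) = -335/9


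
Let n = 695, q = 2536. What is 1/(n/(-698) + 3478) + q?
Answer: 6154743362/2426949 ≈ 2536.0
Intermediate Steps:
1/(n/(-698) + 3478) + q = 1/(695/(-698) + 3478) + 2536 = 1/(695*(-1/698) + 3478) + 2536 = 1/(-695/698 + 3478) + 2536 = 1/(2426949/698) + 2536 = 698/2426949 + 2536 = 6154743362/2426949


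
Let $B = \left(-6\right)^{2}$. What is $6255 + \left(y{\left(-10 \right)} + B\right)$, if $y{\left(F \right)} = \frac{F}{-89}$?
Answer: $\frac{559909}{89} \approx 6291.1$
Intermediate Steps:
$y{\left(F \right)} = - \frac{F}{89}$ ($y{\left(F \right)} = F \left(- \frac{1}{89}\right) = - \frac{F}{89}$)
$B = 36$
$6255 + \left(y{\left(-10 \right)} + B\right) = 6255 + \left(\left(- \frac{1}{89}\right) \left(-10\right) + 36\right) = 6255 + \left(\frac{10}{89} + 36\right) = 6255 + \frac{3214}{89} = \frac{559909}{89}$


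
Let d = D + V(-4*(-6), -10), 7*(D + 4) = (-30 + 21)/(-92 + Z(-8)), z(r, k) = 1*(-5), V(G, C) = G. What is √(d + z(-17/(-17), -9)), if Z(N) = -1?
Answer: 3*√78554/217 ≈ 3.8748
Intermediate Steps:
z(r, k) = -5
D = -865/217 (D = -4 + ((-30 + 21)/(-92 - 1))/7 = -4 + (-9/(-93))/7 = -4 + (-9*(-1/93))/7 = -4 + (⅐)*(3/31) = -4 + 3/217 = -865/217 ≈ -3.9862)
d = 4343/217 (d = -865/217 - 4*(-6) = -865/217 + 24 = 4343/217 ≈ 20.014)
√(d + z(-17/(-17), -9)) = √(4343/217 - 5) = √(3258/217) = 3*√78554/217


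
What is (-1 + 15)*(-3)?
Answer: -42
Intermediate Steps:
(-1 + 15)*(-3) = 14*(-3) = -42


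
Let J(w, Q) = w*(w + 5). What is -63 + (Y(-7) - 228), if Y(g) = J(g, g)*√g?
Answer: -291 + 14*I*√7 ≈ -291.0 + 37.041*I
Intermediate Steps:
J(w, Q) = w*(5 + w)
Y(g) = g^(3/2)*(5 + g) (Y(g) = (g*(5 + g))*√g = g^(3/2)*(5 + g))
-63 + (Y(-7) - 228) = -63 + ((-7)^(3/2)*(5 - 7) - 228) = -63 + (-7*I*√7*(-2) - 228) = -63 + (14*I*√7 - 228) = -63 + (-228 + 14*I*√7) = -291 + 14*I*√7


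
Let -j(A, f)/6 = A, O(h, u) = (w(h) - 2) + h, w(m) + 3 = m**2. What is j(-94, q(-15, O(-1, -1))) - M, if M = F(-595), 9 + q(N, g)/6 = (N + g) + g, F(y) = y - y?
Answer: 564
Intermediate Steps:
w(m) = -3 + m**2
O(h, u) = -5 + h + h**2 (O(h, u) = ((-3 + h**2) - 2) + h = (-5 + h**2) + h = -5 + h + h**2)
F(y) = 0
q(N, g) = -54 + 6*N + 12*g (q(N, g) = -54 + 6*((N + g) + g) = -54 + 6*(N + 2*g) = -54 + (6*N + 12*g) = -54 + 6*N + 12*g)
j(A, f) = -6*A
M = 0
j(-94, q(-15, O(-1, -1))) - M = -6*(-94) - 1*0 = 564 + 0 = 564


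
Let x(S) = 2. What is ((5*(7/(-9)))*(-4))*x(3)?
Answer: 280/9 ≈ 31.111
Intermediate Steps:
((5*(7/(-9)))*(-4))*x(3) = ((5*(7/(-9)))*(-4))*2 = ((5*(7*(-1/9)))*(-4))*2 = ((5*(-7/9))*(-4))*2 = -35/9*(-4)*2 = (140/9)*2 = 280/9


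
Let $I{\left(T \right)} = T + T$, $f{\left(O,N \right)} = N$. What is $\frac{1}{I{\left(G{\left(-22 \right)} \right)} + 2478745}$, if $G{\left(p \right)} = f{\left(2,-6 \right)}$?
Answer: $\frac{1}{2478733} \approx 4.0343 \cdot 10^{-7}$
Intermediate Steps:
$G{\left(p \right)} = -6$
$I{\left(T \right)} = 2 T$
$\frac{1}{I{\left(G{\left(-22 \right)} \right)} + 2478745} = \frac{1}{2 \left(-6\right) + 2478745} = \frac{1}{-12 + 2478745} = \frac{1}{2478733}$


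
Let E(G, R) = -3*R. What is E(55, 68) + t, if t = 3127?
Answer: 2923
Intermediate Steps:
E(55, 68) + t = -3*68 + 3127 = -204 + 3127 = 2923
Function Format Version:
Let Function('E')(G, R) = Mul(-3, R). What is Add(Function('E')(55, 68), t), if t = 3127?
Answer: 2923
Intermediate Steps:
Add(Function('E')(55, 68), t) = Add(Mul(-3, 68), 3127) = Add(-204, 3127) = 2923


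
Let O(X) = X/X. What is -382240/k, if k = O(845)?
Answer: -382240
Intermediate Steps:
O(X) = 1
k = 1
-382240/k = -382240/1 = -382240*1 = -382240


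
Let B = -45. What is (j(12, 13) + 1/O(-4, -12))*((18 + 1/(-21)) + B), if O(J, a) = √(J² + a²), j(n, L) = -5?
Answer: 2840/21 - 71*√10/105 ≈ 133.10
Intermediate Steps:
(j(12, 13) + 1/O(-4, -12))*((18 + 1/(-21)) + B) = (-5 + 1/(√((-4)² + (-12)²)))*((18 + 1/(-21)) - 45) = (-5 + 1/(√(16 + 144)))*((18 - 1/21) - 45) = (-5 + 1/(√160))*(377/21 - 45) = (-5 + 1/(4*√10))*(-568/21) = (-5 + √10/40)*(-568/21) = 2840/21 - 71*√10/105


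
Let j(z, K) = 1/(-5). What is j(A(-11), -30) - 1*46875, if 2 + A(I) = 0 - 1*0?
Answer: -234376/5 ≈ -46875.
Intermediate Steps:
A(I) = -2 (A(I) = -2 + (0 - 1*0) = -2 + (0 + 0) = -2 + 0 = -2)
j(z, K) = -⅕
j(A(-11), -30) - 1*46875 = -⅕ - 1*46875 = -⅕ - 46875 = -234376/5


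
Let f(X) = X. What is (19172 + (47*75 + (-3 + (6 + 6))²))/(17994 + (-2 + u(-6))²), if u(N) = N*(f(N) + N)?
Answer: 11389/11447 ≈ 0.99493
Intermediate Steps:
u(N) = 2*N² (u(N) = N*(N + N) = N*(2*N) = 2*N²)
(19172 + (47*75 + (-3 + (6 + 6))²))/(17994 + (-2 + u(-6))²) = (19172 + (47*75 + (-3 + (6 + 6))²))/(17994 + (-2 + 2*(-6)²)²) = (19172 + (3525 + (-3 + 12)²))/(17994 + (-2 + 2*36)²) = (19172 + (3525 + 9²))/(17994 + (-2 + 72)²) = (19172 + (3525 + 81))/(17994 + 70²) = (19172 + 3606)/(17994 + 4900) = 22778/22894 = 22778*(1/22894) = 11389/11447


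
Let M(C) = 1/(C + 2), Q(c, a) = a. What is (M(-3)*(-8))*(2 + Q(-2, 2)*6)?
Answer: 112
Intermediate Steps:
M(C) = 1/(2 + C)
(M(-3)*(-8))*(2 + Q(-2, 2)*6) = (-8/(2 - 3))*(2 + 2*6) = (-8/(-1))*(2 + 12) = -1*(-8)*14 = 8*14 = 112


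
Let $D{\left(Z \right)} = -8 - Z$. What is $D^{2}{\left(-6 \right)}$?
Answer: $4$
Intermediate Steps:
$D^{2}{\left(-6 \right)} = \left(-8 - -6\right)^{2} = \left(-8 + 6\right)^{2} = \left(-2\right)^{2} = 4$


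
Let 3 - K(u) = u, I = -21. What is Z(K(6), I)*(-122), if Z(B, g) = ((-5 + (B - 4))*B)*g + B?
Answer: 92598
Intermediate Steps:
K(u) = 3 - u
Z(B, g) = B + B*g*(-9 + B) (Z(B, g) = ((-5 + (-4 + B))*B)*g + B = ((-9 + B)*B)*g + B = (B*(-9 + B))*g + B = B*g*(-9 + B) + B = B + B*g*(-9 + B))
Z(K(6), I)*(-122) = ((3 - 1*6)*(1 - 9*(-21) + (3 - 1*6)*(-21)))*(-122) = ((3 - 6)*(1 + 189 + (3 - 6)*(-21)))*(-122) = -3*(1 + 189 - 3*(-21))*(-122) = -3*(1 + 189 + 63)*(-122) = -3*253*(-122) = -759*(-122) = 92598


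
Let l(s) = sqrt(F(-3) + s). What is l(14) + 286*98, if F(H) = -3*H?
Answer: 28028 + sqrt(23) ≈ 28033.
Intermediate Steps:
l(s) = sqrt(9 + s) (l(s) = sqrt(-3*(-3) + s) = sqrt(9 + s))
l(14) + 286*98 = sqrt(9 + 14) + 286*98 = sqrt(23) + 28028 = 28028 + sqrt(23)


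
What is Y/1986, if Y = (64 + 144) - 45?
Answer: 163/1986 ≈ 0.082075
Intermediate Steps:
Y = 163 (Y = 208 - 45 = 163)
Y/1986 = 163/1986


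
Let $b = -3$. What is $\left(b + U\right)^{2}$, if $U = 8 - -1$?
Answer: $36$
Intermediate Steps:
$U = 9$ ($U = 8 + 1 = 9$)
$\left(b + U\right)^{2} = \left(-3 + 9\right)^{2} = 6^{2} = 36$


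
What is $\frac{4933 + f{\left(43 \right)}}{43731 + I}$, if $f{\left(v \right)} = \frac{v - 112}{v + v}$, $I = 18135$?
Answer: $\frac{424169}{5320476} \approx 0.079724$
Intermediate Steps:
$f{\left(v \right)} = \frac{-112 + v}{2 v}$
$\frac{4933 + f{\left(43 \right)}}{43731 + I} = \frac{4933 + \frac{-112 + 43}{2 \cdot 43}}{43731 + 18135} = \frac{4933 + \frac{1}{2} \cdot \frac{1}{43} \left(-69\right)}{61866} = \left(4933 - \frac{69}{86}\right) \frac{1}{61866} = \frac{424169}{86} \cdot \frac{1}{61866} = \frac{424169}{5320476}$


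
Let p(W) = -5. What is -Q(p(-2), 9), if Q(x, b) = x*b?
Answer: 45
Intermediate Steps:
Q(x, b) = b*x
-Q(p(-2), 9) = -9*(-5) = -1*(-45) = 45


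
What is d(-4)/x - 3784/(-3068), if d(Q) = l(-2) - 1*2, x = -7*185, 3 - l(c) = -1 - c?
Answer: 946/767 ≈ 1.2334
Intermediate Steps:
l(c) = 4 + c (l(c) = 3 - (-1 - c) = 3 + (1 + c) = 4 + c)
x = -1295
d(Q) = 0 (d(Q) = (4 - 2) - 1*2 = 2 - 2 = 0)
d(-4)/x - 3784/(-3068) = 0/(-1295) - 3784/(-3068) = 0*(-1/1295) - 3784*(-1/3068) = 0 + 946/767 = 946/767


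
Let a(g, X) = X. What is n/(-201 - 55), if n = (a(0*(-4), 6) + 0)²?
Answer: -9/64 ≈ -0.14063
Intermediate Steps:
n = 36 (n = (6 + 0)² = 6² = 36)
n/(-201 - 55) = 36/(-201 - 55) = 36/(-256) = -1/256*36 = -9/64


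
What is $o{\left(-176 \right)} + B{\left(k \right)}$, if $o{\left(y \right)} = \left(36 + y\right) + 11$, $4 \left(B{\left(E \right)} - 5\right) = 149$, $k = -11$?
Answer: $- \frac{347}{4} \approx -86.75$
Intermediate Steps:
$B{\left(E \right)} = \frac{169}{4}$ ($B{\left(E \right)} = 5 + \frac{1}{4} \cdot 149 = 5 + \frac{149}{4} = \frac{169}{4}$)
$o{\left(y \right)} = 47 + y$
$o{\left(-176 \right)} + B{\left(k \right)} = \left(47 - 176\right) + \frac{169}{4} = -129 + \frac{169}{4} = - \frac{347}{4}$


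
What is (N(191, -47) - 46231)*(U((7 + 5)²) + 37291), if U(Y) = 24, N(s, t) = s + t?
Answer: -1719736405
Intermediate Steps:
(N(191, -47) - 46231)*(U((7 + 5)²) + 37291) = ((191 - 47) - 46231)*(24 + 37291) = (144 - 46231)*37315 = -46087*37315 = -1719736405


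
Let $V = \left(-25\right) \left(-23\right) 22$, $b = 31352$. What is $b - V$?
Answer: $18702$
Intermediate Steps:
$V = 12650$ ($V = 575 \cdot 22 = 12650$)
$b - V = 31352 - 12650 = 18702$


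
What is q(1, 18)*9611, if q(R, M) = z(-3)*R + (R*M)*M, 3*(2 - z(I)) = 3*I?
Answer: 3162019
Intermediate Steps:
z(I) = 2 - I
q(R, M) = 5*R + R*M² (q(R, M) = (2 - 1*(-3))*R + (R*M)*M = (2 + 3)*R + (M*R)*M = 5*R + R*M²)
q(1, 18)*9611 = (1*(5 + 18²))*9611 = (1*(5 + 324))*9611 = (1*329)*9611 = 329*9611 = 3162019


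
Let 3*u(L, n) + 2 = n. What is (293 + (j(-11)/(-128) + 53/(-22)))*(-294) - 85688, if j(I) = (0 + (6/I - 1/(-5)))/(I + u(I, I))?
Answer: -27708021701/161920 ≈ -1.7112e+5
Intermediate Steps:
u(L, n) = -⅔ + n/3
j(I) = (⅕ + 6/I)/(-⅔ + 4*I/3) (j(I) = (0 + (6/I - 1/(-5)))/(I + (-⅔ + I/3)) = (0 + (6/I - 1*(-⅕)))/(-⅔ + 4*I/3) = (0 + (6/I + ⅕))/(-⅔ + 4*I/3) = (0 + (⅕ + 6/I))/(-⅔ + 4*I/3) = (⅕ + 6/I)/(-⅔ + 4*I/3))
(293 + (j(-11)/(-128) + 53/(-22)))*(-294) - 85688 = (293 + (((3/10)*(30 - 11)/(-11*(-1 + 2*(-11))))/(-128) + 53/(-22)))*(-294) - 85688 = (293 + (((3/10)*(-1/11)*19/(-1 - 22))*(-1/128) + 53*(-1/22)))*(-294) - 85688 = (293 + (((3/10)*(-1/11)*19/(-23))*(-1/128) - 53/22))*(-294) - 85688 = (293 + (((3/10)*(-1/11)*(-1/23)*19)*(-1/128) - 53/22))*(-294) - 85688 = (293 + ((57/2530)*(-1/128) - 53/22))*(-294) - 85688 = (293 + (-57/323840 - 53/22))*(-294) - 85688 = (293 - 780217/323840)*(-294) - 85688 = (94104903/323840)*(-294) - 85688 = -13833420741/161920 - 85688 = -27708021701/161920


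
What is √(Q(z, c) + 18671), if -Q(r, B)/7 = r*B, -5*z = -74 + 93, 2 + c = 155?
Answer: 2*√142130/5 ≈ 150.80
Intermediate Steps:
c = 153 (c = -2 + 155 = 153)
z = -19/5 (z = -(-74 + 93)/5 = -⅕*19 = -19/5 ≈ -3.8000)
Q(r, B) = -7*B*r (Q(r, B) = -7*r*B = -7*B*r)
√(Q(z, c) + 18671) = √(-7*153*(-19/5) + 18671) = √(20349/5 + 18671) = √(113704/5) = 2*√142130/5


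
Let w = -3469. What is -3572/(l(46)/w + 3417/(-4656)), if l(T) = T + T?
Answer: 19231247936/4093975 ≈ 4697.5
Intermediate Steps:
l(T) = 2*T
-3572/(l(46)/w + 3417/(-4656)) = -3572/((2*46)/(-3469) + 3417/(-4656)) = -3572/(92*(-1/3469) + 3417*(-1/4656)) = -3572/(-92/3469 - 1139/1552) = -3572/(-4093975/5383888) = -3572*(-5383888/4093975) = 19231247936/4093975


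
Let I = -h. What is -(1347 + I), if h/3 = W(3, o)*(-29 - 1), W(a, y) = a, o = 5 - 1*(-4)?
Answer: -1617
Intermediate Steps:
o = 9 (o = 5 + 4 = 9)
h = -270 (h = 3*(3*(-29 - 1)) = 3*(3*(-30)) = 3*(-90) = -270)
I = 270 (I = -1*(-270) = 270)
-(1347 + I) = -(1347 + 270) = -1*1617 = -1617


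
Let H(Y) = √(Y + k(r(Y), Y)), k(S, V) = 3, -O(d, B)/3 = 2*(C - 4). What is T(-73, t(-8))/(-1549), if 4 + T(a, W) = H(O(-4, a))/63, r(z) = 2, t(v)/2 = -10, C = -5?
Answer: 4/1549 - √57/97587 ≈ 0.0025049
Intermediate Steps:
t(v) = -20 (t(v) = 2*(-10) = -20)
O(d, B) = 54 (O(d, B) = -6*(-5 - 4) = -6*(-9) = -3*(-18) = 54)
H(Y) = √(3 + Y) (H(Y) = √(Y + 3) = √(3 + Y))
T(a, W) = -4 + √57/63 (T(a, W) = -4 + √(3 + 54)/63 = -4 + √57*(1/63) = -4 + √57/63)
T(-73, t(-8))/(-1549) = (-4 + √57/63)/(-1549) = (-4 + √57/63)*(-1/1549) = 4/1549 - √57/97587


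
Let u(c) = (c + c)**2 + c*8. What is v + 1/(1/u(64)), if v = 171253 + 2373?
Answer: 190522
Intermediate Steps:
v = 173626
u(c) = 4*c**2 + 8*c (u(c) = (2*c)**2 + 8*c = 4*c**2 + 8*c)
v + 1/(1/u(64)) = 173626 + 1/(1/(4*64*(2 + 64))) = 173626 + 1/(1/(4*64*66)) = 173626 + 1/(1/16896) = 173626 + 16896 = 190522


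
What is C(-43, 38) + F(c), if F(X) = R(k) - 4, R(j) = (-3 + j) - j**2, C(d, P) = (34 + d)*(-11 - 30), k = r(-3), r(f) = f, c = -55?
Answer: 350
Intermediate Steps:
k = -3
C(d, P) = -1394 - 41*d (C(d, P) = (34 + d)*(-41) = -1394 - 41*d)
R(j) = -3 + j - j**2
F(X) = -19 (F(X) = (-3 - 3 - 1*(-3)**2) - 4 = (-3 - 3 - 1*9) - 4 = (-3 - 3 - 9) - 4 = -15 - 4 = -19)
C(-43, 38) + F(c) = (-1394 - 41*(-43)) - 19 = (-1394 + 1763) - 19 = 369 - 19 = 350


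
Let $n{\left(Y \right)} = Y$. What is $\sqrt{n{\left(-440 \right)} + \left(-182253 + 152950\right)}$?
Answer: $7 i \sqrt{607} \approx 172.46 i$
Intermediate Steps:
$\sqrt{n{\left(-440 \right)} + \left(-182253 + 152950\right)} = \sqrt{-440 + \left(-182253 + 152950\right)} = \sqrt{-440 - 29303} = \sqrt{-29743} = 7 i \sqrt{607}$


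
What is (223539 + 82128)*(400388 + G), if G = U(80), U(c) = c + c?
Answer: 122434305516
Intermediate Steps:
U(c) = 2*c
G = 160 (G = 2*80 = 160)
(223539 + 82128)*(400388 + G) = (223539 + 82128)*(400388 + 160) = 305667*400548 = 122434305516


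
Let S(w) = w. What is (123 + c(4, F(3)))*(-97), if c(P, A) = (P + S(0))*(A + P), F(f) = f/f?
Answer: -13871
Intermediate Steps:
F(f) = 1
c(P, A) = P*(A + P) (c(P, A) = (P + 0)*(A + P) = P*(A + P))
(123 + c(4, F(3)))*(-97) = (123 + 4*(1 + 4))*(-97) = (123 + 4*5)*(-97) = (123 + 20)*(-97) = 143*(-97) = -13871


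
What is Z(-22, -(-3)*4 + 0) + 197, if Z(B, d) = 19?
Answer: 216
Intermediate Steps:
Z(-22, -(-3)*4 + 0) + 197 = 19 + 197 = 216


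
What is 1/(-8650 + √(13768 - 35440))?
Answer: -4325/37422086 - 3*I*√602/37422086 ≈ -0.00011557 - 1.9669e-6*I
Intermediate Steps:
1/(-8650 + √(13768 - 35440)) = 1/(-8650 + √(-21672)) = 1/(-8650 + 6*I*√602)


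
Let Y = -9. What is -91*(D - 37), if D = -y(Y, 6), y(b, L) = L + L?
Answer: 4459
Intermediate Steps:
y(b, L) = 2*L
D = -12 (D = -2*6 = -1*12 = -12)
-91*(D - 37) = -91*(-12 - 37) = -91*(-49) = 4459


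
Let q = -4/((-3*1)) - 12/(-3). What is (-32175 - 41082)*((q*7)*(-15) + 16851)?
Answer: -1193429787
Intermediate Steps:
q = 16/3 (q = -4/(-3) - 12*(-⅓) = -4*(-⅓) + 4 = 4/3 + 4 = 16/3 ≈ 5.3333)
(-32175 - 41082)*((q*7)*(-15) + 16851) = (-32175 - 41082)*(((16/3)*7)*(-15) + 16851) = -73257*((112/3)*(-15) + 16851) = -73257*(-560 + 16851) = -73257*16291 = -1193429787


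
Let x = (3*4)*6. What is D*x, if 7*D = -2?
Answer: -144/7 ≈ -20.571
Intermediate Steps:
D = -2/7 (D = (⅐)*(-2) = -2/7 ≈ -0.28571)
x = 72 (x = 12*6 = 72)
D*x = -2/7*72 = -144/7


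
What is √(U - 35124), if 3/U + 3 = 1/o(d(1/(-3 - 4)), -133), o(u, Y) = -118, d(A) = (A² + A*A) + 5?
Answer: 3*I*√491847530/355 ≈ 187.42*I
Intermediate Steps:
d(A) = 5 + 2*A² (d(A) = (A² + A²) + 5 = 2*A² + 5 = 5 + 2*A²)
U = -354/355 (U = 3/(-3 + 1/(-118)) = 3/(-3 - 1/118) = 3/(-355/118) = 3*(-118/355) = -354/355 ≈ -0.99718)
√(U - 35124) = √(-354/355 - 35124) = √(-12469374/355) = 3*I*√491847530/355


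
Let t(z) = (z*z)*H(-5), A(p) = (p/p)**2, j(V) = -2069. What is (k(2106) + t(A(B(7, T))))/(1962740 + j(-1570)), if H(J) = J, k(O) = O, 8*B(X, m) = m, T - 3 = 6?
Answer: 2101/1960671 ≈ 0.0010716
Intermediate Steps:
T = 9 (T = 3 + 6 = 9)
B(X, m) = m/8
A(p) = 1 (A(p) = 1**2 = 1)
t(z) = -5*z**2 (t(z) = (z*z)*(-5) = z**2*(-5) = -5*z**2)
(k(2106) + t(A(B(7, T))))/(1962740 + j(-1570)) = (2106 - 5*1**2)/(1962740 - 2069) = (2106 - 5*1)/1960671 = (2106 - 5)*(1/1960671) = 2101*(1/1960671) = 2101/1960671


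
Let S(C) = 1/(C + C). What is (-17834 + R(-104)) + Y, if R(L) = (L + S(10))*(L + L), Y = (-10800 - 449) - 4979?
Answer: -62202/5 ≈ -12440.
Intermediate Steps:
S(C) = 1/(2*C)
Y = -16228 (Y = -11249 - 4979 = -16228)
R(L) = 2*L*(1/20 + L) (R(L) = (L + (½)/10)*(L + L) = (L + (½)*(⅒))*(2*L) = (L + 1/20)*(2*L) = (1/20 + L)*(2*L) = 2*L*(1/20 + L))
(-17834 + R(-104)) + Y = (-17834 + (⅒)*(-104)*(1 + 20*(-104))) - 16228 = (-17834 + (⅒)*(-104)*(1 - 2080)) - 16228 = (-17834 + (⅒)*(-104)*(-2079)) - 16228 = (-17834 + 108108/5) - 16228 = 18938/5 - 16228 = -62202/5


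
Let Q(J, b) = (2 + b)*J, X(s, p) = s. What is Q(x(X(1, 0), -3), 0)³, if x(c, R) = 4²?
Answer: 32768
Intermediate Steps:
x(c, R) = 16
Q(J, b) = J*(2 + b)
Q(x(X(1, 0), -3), 0)³ = (16*(2 + 0))³ = (16*2)³ = 32³ = 32768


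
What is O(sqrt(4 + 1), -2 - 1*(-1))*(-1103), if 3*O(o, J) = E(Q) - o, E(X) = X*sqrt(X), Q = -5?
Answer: sqrt(5)*(1103 + 5515*I)/3 ≈ 822.13 + 4110.6*I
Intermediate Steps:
E(X) = X**(3/2)
O(o, J) = -o/3 - 5*I*sqrt(5)/3 (O(o, J) = ((-5)**(3/2) - o)/3 = (-5*I*sqrt(5) - o)/3 = (-o - 5*I*sqrt(5))/3 = -o/3 - 5*I*sqrt(5)/3)
O(sqrt(4 + 1), -2 - 1*(-1))*(-1103) = (-sqrt(4 + 1)/3 - 5*I*sqrt(5)/3)*(-1103) = (-sqrt(5)/3 - 5*I*sqrt(5)/3)*(-1103) = 1103*sqrt(5)/3 + 5515*I*sqrt(5)/3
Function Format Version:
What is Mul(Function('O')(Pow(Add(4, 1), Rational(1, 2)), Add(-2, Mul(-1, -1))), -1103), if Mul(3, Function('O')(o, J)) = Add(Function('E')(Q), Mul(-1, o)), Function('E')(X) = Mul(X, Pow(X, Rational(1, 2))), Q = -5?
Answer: Mul(Rational(1, 3), Pow(5, Rational(1, 2)), Add(1103, Mul(5515, I))) ≈ Add(822.13, Mul(4110.6, I))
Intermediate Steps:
Function('E')(X) = Pow(X, Rational(3, 2))
Function('O')(o, J) = Add(Mul(Rational(-1, 3), o), Mul(Rational(-5, 3), I, Pow(5, Rational(1, 2)))) (Function('O')(o, J) = Mul(Rational(1, 3), Add(Pow(-5, Rational(3, 2)), Mul(-1, o))) = Mul(Rational(1, 3), Add(Mul(-5, I, Pow(5, Rational(1, 2))), Mul(-1, o))) = Mul(Rational(1, 3), Add(Mul(-1, o), Mul(-5, I, Pow(5, Rational(1, 2))))) = Add(Mul(Rational(-1, 3), o), Mul(Rational(-5, 3), I, Pow(5, Rational(1, 2)))))
Mul(Function('O')(Pow(Add(4, 1), Rational(1, 2)), Add(-2, Mul(-1, -1))), -1103) = Mul(Add(Mul(Rational(-1, 3), Pow(Add(4, 1), Rational(1, 2))), Mul(Rational(-5, 3), I, Pow(5, Rational(1, 2)))), -1103) = Mul(Add(Mul(Rational(-1, 3), Pow(5, Rational(1, 2))), Mul(Rational(-5, 3), I, Pow(5, Rational(1, 2)))), -1103) = Add(Mul(Rational(1103, 3), Pow(5, Rational(1, 2))), Mul(Rational(5515, 3), I, Pow(5, Rational(1, 2))))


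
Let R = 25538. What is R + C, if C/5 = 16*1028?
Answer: 107778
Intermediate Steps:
C = 82240 (C = 5*(16*1028) = 5*16448 = 82240)
R + C = 25538 + 82240 = 107778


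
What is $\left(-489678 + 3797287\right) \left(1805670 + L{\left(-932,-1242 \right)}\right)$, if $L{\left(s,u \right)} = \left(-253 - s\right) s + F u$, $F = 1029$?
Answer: $-347881084184$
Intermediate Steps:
$L{\left(s,u \right)} = 1029 u + s \left(-253 - s\right)$ ($L{\left(s,u \right)} = \left(-253 - s\right) s + 1029 u = s \left(-253 - s\right) + 1029 u = 1029 u + s \left(-253 - s\right)$)
$\left(-489678 + 3797287\right) \left(1805670 + L{\left(-932,-1242 \right)}\right) = \left(-489678 + 3797287\right) \left(1805670 - 1910846\right) = 3307609 \left(1805670 - 1910846\right) = 3307609 \left(-105176\right) = -347881084184$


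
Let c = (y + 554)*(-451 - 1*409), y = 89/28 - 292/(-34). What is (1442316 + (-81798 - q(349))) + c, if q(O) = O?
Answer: 103959536/119 ≈ 8.7361e+5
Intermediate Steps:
y = 5601/476 (y = 89*(1/28) - 292*(-1/34) = 89/28 + 146/17 = 5601/476 ≈ 11.767)
c = -57900575/119 (c = (5601/476 + 554)*(-451 - 1*409) = 269305*(-451 - 409)/476 = (269305/476)*(-860) = -57900575/119 ≈ -4.8656e+5)
(1442316 + (-81798 - q(349))) + c = (1442316 + (-81798 - 1*349)) - 57900575/119 = (1442316 + (-81798 - 349)) - 57900575/119 = (1442316 - 82147) - 57900575/119 = 1360169 - 57900575/119 = 103959536/119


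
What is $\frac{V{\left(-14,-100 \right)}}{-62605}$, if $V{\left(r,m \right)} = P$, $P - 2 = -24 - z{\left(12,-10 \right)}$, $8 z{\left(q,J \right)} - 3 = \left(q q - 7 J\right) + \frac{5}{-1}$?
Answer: $\frac{97}{125210} \approx 0.0007747$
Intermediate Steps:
$z{\left(q,J \right)} = - \frac{1}{4} - \frac{7 J}{8} + \frac{q^{2}}{8}$ ($z{\left(q,J \right)} = \frac{3}{8} + \frac{\left(q q - 7 J\right) + \frac{5}{-1}}{8} = \frac{3}{8} + \frac{\left(q^{2} - 7 J\right) + 5 \left(-1\right)}{8} = \frac{3}{8} + \frac{\left(q^{2} - 7 J\right) - 5}{8} = \frac{3}{8} + \frac{-5 + q^{2} - 7 J}{8} = \frac{3}{8} - \left(\frac{5}{8} - \frac{q^{2}}{8} + \frac{7 J}{8}\right) = - \frac{1}{4} - \frac{7 J}{8} + \frac{q^{2}}{8}$)
$P = - \frac{97}{2}$ ($P = 2 - \left(\frac{95}{4} + 18 + \frac{35}{4}\right) = 2 - \left(\frac{65}{2} + 18\right) = 2 - \frac{101}{2} = - \frac{97}{2} \approx -48.5$)
$V{\left(r,m \right)} = - \frac{97}{2}$
$\frac{V{\left(-14,-100 \right)}}{-62605} = - \frac{97}{2 \left(-62605\right)} = \left(- \frac{97}{2}\right) \left(- \frac{1}{62605}\right) = \frac{97}{125210}$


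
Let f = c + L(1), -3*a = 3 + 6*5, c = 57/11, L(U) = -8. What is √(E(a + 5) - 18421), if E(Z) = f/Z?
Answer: I*√80239830/66 ≈ 135.72*I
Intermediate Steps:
c = 57/11 (c = 57*(1/11) = 57/11 ≈ 5.1818)
a = -11 (a = -(3 + 6*5)/3 = -(3 + 30)/3 = -⅓*33 = -11)
f = -31/11 (f = 57/11 - 8 = -31/11 ≈ -2.8182)
E(Z) = -31/(11*Z)
√(E(a + 5) - 18421) = √(-31/(11*(-11 + 5)) - 18421) = √(-31/11/(-6) - 18421) = √(-31/11*(-⅙) - 18421) = √(31/66 - 18421) = √(-1215755/66) = I*√80239830/66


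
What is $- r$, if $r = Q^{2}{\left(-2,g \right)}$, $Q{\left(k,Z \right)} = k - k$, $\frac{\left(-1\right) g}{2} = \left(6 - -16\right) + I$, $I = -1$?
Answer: $0$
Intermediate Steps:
$g = -42$ ($g = - 2 \left(\left(6 - -16\right) - 1\right) = - 2 \left(\left(6 + 16\right) - 1\right) = - 2 \left(22 - 1\right) = \left(-2\right) 21 = -42$)
$Q{\left(k,Z \right)} = 0$
$r = 0$ ($r = 0^{2} = 0$)
$- r = \left(-1\right) 0 = 0$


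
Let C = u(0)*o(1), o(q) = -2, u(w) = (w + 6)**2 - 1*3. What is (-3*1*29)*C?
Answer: 5742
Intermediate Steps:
u(w) = -3 + (6 + w)**2 (u(w) = (6 + w)**2 - 3 = -3 + (6 + w)**2)
C = -66 (C = (-3 + (6 + 0)**2)*(-2) = (-3 + 6**2)*(-2) = (-3 + 36)*(-2) = 33*(-2) = -66)
(-3*1*29)*C = (-3*1*29)*(-66) = -3*29*(-66) = -87*(-66) = 5742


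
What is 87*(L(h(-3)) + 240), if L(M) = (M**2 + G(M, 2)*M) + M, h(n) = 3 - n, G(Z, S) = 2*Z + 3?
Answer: 32364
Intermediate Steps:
G(Z, S) = 3 + 2*Z
L(M) = M + M**2 + M*(3 + 2*M) (L(M) = (M**2 + (3 + 2*M)*M) + M = (M**2 + M*(3 + 2*M)) + M = M + M**2 + M*(3 + 2*M))
87*(L(h(-3)) + 240) = 87*((3 - 1*(-3))*(4 + 3*(3 - 1*(-3))) + 240) = 87*((3 + 3)*(4 + 3*(3 + 3)) + 240) = 87*(6*(4 + 3*6) + 240) = 87*(6*(4 + 18) + 240) = 87*(6*22 + 240) = 87*(132 + 240) = 87*372 = 32364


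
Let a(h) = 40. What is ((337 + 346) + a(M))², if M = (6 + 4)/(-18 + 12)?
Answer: 522729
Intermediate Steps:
M = -5/3 (M = 10/(-6) = 10*(-⅙) = -5/3 ≈ -1.6667)
((337 + 346) + a(M))² = ((337 + 346) + 40)² = (683 + 40)² = 723² = 522729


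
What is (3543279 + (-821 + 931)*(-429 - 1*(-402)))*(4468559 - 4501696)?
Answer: -117315219333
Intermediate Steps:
(3543279 + (-821 + 931)*(-429 - 1*(-402)))*(4468559 - 4501696) = (3543279 + 110*(-429 + 402))*(-33137) = (3543279 + 110*(-27))*(-33137) = (3543279 - 2970)*(-33137) = 3540309*(-33137) = -117315219333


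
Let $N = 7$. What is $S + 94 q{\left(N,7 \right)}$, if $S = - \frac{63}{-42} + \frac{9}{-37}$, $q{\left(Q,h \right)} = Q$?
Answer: $\frac{48785}{74} \approx 659.26$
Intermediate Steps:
$S = \frac{93}{74}$ ($S = \left(-63\right) \left(- \frac{1}{42}\right) + 9 \left(- \frac{1}{37}\right) = \frac{3}{2} - \frac{9}{37} = \frac{93}{74} \approx 1.2568$)
$S + 94 q{\left(N,7 \right)} = \frac{93}{74} + 94 \cdot 7 = \frac{93}{74} + 658 = \frac{48785}{74}$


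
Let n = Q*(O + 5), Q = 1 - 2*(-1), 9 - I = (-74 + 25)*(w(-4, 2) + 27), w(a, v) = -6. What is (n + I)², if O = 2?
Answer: 1121481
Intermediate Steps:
I = 1038 (I = 9 - (-74 + 25)*(-6 + 27) = 9 - (-49)*21 = 9 - 1*(-1029) = 9 + 1029 = 1038)
Q = 3 (Q = 1 + 2 = 3)
n = 21 (n = 3*(2 + 5) = 3*7 = 21)
(n + I)² = (21 + 1038)² = 1059² = 1121481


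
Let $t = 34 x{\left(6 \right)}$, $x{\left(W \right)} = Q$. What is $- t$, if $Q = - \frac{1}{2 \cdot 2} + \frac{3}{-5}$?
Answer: $\frac{289}{10} \approx 28.9$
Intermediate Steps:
$Q = - \frac{17}{20}$ ($Q = - \frac{1}{4} + 3 \left(- \frac{1}{5}\right) = \left(-1\right) \frac{1}{4} - \frac{3}{5} = - \frac{1}{4} - \frac{3}{5} = - \frac{17}{20} \approx -0.85$)
$x{\left(W \right)} = - \frac{17}{20}$
$t = - \frac{289}{10}$ ($t = 34 \left(- \frac{17}{20}\right) = - \frac{289}{10} \approx -28.9$)
$- t = \left(-1\right) \left(- \frac{289}{10}\right) = \frac{289}{10}$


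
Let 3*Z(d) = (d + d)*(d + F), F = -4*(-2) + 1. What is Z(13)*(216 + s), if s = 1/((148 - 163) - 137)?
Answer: 4694833/114 ≈ 41183.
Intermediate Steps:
F = 9 (F = 8 + 1 = 9)
s = -1/152 (s = 1/(-15 - 137) = 1/(-152) = -1/152 ≈ -0.0065789)
Z(d) = 2*d*(9 + d)/3 (Z(d) = ((d + d)*(d + 9))/3 = ((2*d)*(9 + d))/3 = (2*d*(9 + d))/3 = 2*d*(9 + d)/3)
Z(13)*(216 + s) = ((⅔)*13*(9 + 13))*(216 - 1/152) = ((⅔)*13*22)*(32831/152) = (572/3)*(32831/152) = 4694833/114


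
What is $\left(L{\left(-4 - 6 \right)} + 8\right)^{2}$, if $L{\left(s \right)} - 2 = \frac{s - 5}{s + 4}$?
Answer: $\frac{625}{4} \approx 156.25$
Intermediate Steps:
$L{\left(s \right)} = 2 + \frac{-5 + s}{4 + s}$ ($L{\left(s \right)} = 2 + \frac{s - 5}{s + 4} = 2 + \frac{-5 + s}{4 + s}$)
$\left(L{\left(-4 - 6 \right)} + 8\right)^{2} = \left(\frac{3 \left(1 - 10\right)}{4 - 10} + 8\right)^{2} = \left(3 \frac{1}{-6} \left(-9\right) + 8\right)^{2} = \left(3 \left(- \frac{1}{6}\right) \left(-9\right) + 8\right)^{2} = \left(\frac{9}{2} + 8\right)^{2} = \left(\frac{25}{2}\right)^{2} = \frac{625}{4}$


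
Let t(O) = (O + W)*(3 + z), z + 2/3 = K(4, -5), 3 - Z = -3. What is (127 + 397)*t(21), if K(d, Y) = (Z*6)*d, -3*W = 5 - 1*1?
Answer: 13572124/9 ≈ 1.5080e+6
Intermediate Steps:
Z = 6 (Z = 3 - 1*(-3) = 3 + 3 = 6)
W = -4/3 (W = -(5 - 1*1)/3 = -(5 - 1)/3 = -⅓*4 = -4/3 ≈ -1.3333)
K(d, Y) = 36*d (K(d, Y) = (6*6)*d = 36*d)
z = 430/3 (z = -⅔ + 36*4 = -⅔ + 144 = 430/3 ≈ 143.33)
t(O) = -1756/9 + 439*O/3 (t(O) = (O - 4/3)*(3 + 430/3) = (-4/3 + O)*(439/3) = -1756/9 + 439*O/3)
(127 + 397)*t(21) = (127 + 397)*(-1756/9 + (439/3)*21) = 524*(-1756/9 + 3073) = 524*(25901/9) = 13572124/9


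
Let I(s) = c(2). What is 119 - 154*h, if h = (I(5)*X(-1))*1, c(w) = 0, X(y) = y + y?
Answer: 119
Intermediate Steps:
X(y) = 2*y
I(s) = 0
h = 0 (h = (0*(2*(-1)))*1 = (0*(-2))*1 = 0*1 = 0)
119 - 154*h = 119 - 154*0 = 119 + 0 = 119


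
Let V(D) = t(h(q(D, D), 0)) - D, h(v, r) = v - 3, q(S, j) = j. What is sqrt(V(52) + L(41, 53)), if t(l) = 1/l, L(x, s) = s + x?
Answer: sqrt(2059)/7 ≈ 6.4823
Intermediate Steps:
h(v, r) = -3 + v
V(D) = 1/(-3 + D) - D
sqrt(V(52) + L(41, 53)) = sqrt((1 - 1*52*(-3 + 52))/(-3 + 52) + (53 + 41)) = sqrt((1 - 1*52*49)/49 + 94) = sqrt((1 - 2548)/49 + 94) = sqrt((1/49)*(-2547) + 94) = sqrt(-2547/49 + 94) = sqrt(2059/49) = sqrt(2059)/7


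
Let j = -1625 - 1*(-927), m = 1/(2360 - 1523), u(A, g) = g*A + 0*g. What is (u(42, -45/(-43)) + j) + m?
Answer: -23539745/35991 ≈ -654.04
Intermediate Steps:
u(A, g) = A*g (u(A, g) = A*g + 0 = A*g)
m = 1/837 ≈ 0.0011947
j = -698 (j = -1625 + 927 = -698)
(u(42, -45/(-43)) + j) + m = (42*(-45/(-43)) - 698) + 1/837 = (42*(-45*(-1/43)) - 698) + 1/837 = (42*(45/43) - 698) + 1/837 = (1890/43 - 698) + 1/837 = -28124/43 + 1/837 = -23539745/35991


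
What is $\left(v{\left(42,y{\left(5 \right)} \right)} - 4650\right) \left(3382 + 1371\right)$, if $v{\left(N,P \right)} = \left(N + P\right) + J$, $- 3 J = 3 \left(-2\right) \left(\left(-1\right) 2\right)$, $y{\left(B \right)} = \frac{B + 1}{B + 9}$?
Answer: $-21918799$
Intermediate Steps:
$y{\left(B \right)} = \frac{1 + B}{9 + B}$
$J = -4$ ($J = - \frac{3 \left(-2\right) \left(\left(-1\right) 2\right)}{3} = - \frac{\left(-6\right) \left(-2\right)}{3} = \left(- \frac{1}{3}\right) 12 = -4$)
$v{\left(N,P \right)} = -4 + N + P$ ($v{\left(N,P \right)} = \left(N + P\right) - 4 = -4 + N + P$)
$\left(v{\left(42,y{\left(5 \right)} \right)} - 4650\right) \left(3382 + 1371\right) = \left(\left(-4 + 42 + \frac{1 + 5}{9 + 5}\right) - 4650\right) \left(3382 + 1371\right) = \left(\left(-4 + 42 + \frac{1}{14} \cdot 6\right) - 4650\right) 4753 = \left(\left(-4 + 42 + \frac{3}{7}\right) - 4650\right) 4753 = \left(\frac{269}{7} - 4650\right) 4753 = \left(- \frac{32281}{7}\right) 4753 = -21918799$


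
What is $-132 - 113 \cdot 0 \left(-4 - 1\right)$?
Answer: $-132$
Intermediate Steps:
$-132 - 113 \cdot 0 \left(-4 - 1\right) = -132 - 113 \cdot 0 \left(-5\right) = -132 - 0 = -132 + 0 = -132$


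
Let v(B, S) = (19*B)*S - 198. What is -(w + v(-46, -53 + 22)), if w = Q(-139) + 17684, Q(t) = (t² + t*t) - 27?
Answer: -83195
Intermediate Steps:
Q(t) = -27 + 2*t² (Q(t) = (t² + t²) - 27 = 2*t² - 27 = -27 + 2*t²)
v(B, S) = -198 + 19*B*S (v(B, S) = 19*B*S - 198 = -198 + 19*B*S)
w = 56299 (w = (-27 + 2*(-139)²) + 17684 = (-27 + 2*19321) + 17684 = (-27 + 38642) + 17684 = 38615 + 17684 = 56299)
-(w + v(-46, -53 + 22)) = -(56299 + (-198 + 19*(-46)*(-53 + 22))) = -(56299 + (-198 + 19*(-46)*(-31))) = -(56299 + (-198 + 27094)) = -(56299 + 26896) = -1*83195 = -83195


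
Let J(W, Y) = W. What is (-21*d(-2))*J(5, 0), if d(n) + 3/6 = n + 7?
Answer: -945/2 ≈ -472.50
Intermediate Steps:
d(n) = 13/2 + n (d(n) = -½ + (n + 7) = -½ + (7 + n) = 13/2 + n)
(-21*d(-2))*J(5, 0) = -21*(13/2 - 2)*5 = -21*9/2*5 = -189/2*5 = -945/2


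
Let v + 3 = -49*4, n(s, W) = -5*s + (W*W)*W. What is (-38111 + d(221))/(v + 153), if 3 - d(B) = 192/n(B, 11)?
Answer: 2153150/2599 ≈ 828.45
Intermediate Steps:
n(s, W) = W³ - 5*s (n(s, W) = -5*s + W²*W = -5*s + W³ = W³ - 5*s)
d(B) = 3 - 192/(1331 - 5*B) (d(B) = 3 - 192/(11³ - 5*B) = 3 - 192/(1331 - 5*B))
v = -199 (v = -3 - 49*4 = -3 - 196 = -199)
(-38111 + d(221))/(v + 153) = (-38111 + 3*(-1267 + 5*221)/(-1331 + 5*221))/(-199 + 153) = (-38111 + 3*(-1267 + 1105)/(-1331 + 1105))/(-46) = (-38111 + 3*(-162)/(-226))*(-1/46) = (-38111 + 3*(-1/226)*(-162))*(-1/46) = (-38111 + 243/113)*(-1/46) = -4306300/113*(-1/46) = 2153150/2599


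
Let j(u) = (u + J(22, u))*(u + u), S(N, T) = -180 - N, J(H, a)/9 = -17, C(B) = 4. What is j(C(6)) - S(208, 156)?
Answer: -804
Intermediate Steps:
J(H, a) = -153 (J(H, a) = 9*(-17) = -153)
j(u) = 2*u*(-153 + u) (j(u) = (u - 153)*(u + u) = (-153 + u)*(2*u) = 2*u*(-153 + u))
j(C(6)) - S(208, 156) = 2*4*(-153 + 4) - (-180 - 1*208) = 2*4*(-149) - (-180 - 208) = -1192 - 1*(-388) = -1192 + 388 = -804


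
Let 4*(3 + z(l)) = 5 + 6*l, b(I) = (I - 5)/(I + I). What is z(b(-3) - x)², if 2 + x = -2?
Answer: 625/16 ≈ 39.063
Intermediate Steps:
b(I) = (-5 + I)/(2*I) (b(I) = (-5 + I)/((2*I)) = (-5 + I)*(1/(2*I)) = (-5 + I)/(2*I))
x = -4 (x = -2 - 2 = -4)
z(l) = -7/4 + 3*l/2 (z(l) = -3 + (5 + 6*l)/4 = -3 + (5/4 + 3*l/2) = -7/4 + 3*l/2)
z(b(-3) - x)² = (-7/4 + 3*((½)*(-5 - 3)/(-3) - 1*(-4))/2)² = (-7/4 + 3*((½)*(-⅓)*(-8) + 4)/2)² = (-7/4 + 3*(4/3 + 4)/2)² = (-7/4 + (3/2)*(16/3))² = (-7/4 + 8)² = (25/4)² = 625/16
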